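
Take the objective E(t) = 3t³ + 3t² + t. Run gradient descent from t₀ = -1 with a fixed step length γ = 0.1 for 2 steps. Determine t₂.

E′(t) = 9t² + 6t + 1
t₁ = -1 − 0.1·4 = -1.4
t₂ = -1.4 − 0.1·10.24 = -2.424

-2.424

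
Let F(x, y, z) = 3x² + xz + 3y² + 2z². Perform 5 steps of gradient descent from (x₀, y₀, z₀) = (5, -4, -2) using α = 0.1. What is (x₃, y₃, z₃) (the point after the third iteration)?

∇F = (6x + z, 6y, x + 4z)
Step 1: at (5, -4, -2), ∇F = (28, -24, -3) → (5, -4, -2) − 0.1·(28, -24, -3) = (2.2, -1.6, -1.7)
Step 2: at (2.2, -1.6, -1.7), ∇F = (11.5, -9.6, -4.6) → (2.2, -1.6, -1.7) − 0.1·(11.5, -9.6, -4.6) = (1.05, -0.64, -1.24)
Step 3: at (1.05, -0.64, -1.24), ∇F = (5.06, -3.84, -3.91) → (1.05, -0.64, -1.24) − 0.1·(5.06, -3.84, -3.91) = (0.544, -0.256, -0.849)

(0.544, -0.256, -0.849)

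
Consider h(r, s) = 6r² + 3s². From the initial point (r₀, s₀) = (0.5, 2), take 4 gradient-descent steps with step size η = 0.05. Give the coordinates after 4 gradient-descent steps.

∇h = (12r, 6s)
(r₁, s₁) = (0.5, 2) − 0.05·(6, 12) = (0.2, 1.4)
(r₂, s₂) = (0.2, 1.4) − 0.05·(2.4, 8.4) = (0.08, 0.98)
(r₃, s₃) = (0.08, 0.98) − 0.05·(0.96, 5.88) = (0.032, 0.686)
(r₄, s₄) = (0.032, 0.686) − 0.05·(0.384, 4.116) = (0.0128, 0.4802)

(0.0128, 0.4802)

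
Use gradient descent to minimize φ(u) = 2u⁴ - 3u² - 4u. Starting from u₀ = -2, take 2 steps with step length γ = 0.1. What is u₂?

φ′(u) = 8u³ - 6u - 4
Step 1: φ′(-2) = -56; u₁ = -2 − 0.1·(-56) = 3.6
Step 2: φ′(3.6) = 347.648; u₂ = 3.6 − 0.1·347.648 = -31.1648

-31.1648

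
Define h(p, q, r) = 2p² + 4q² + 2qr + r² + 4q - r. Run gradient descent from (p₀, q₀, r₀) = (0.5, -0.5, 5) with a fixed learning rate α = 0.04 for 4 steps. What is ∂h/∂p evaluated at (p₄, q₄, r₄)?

0.99574272

∇h = (4p, 8q + 2r + 4, 2q + 2r - 1)
(p₁, q₁, r₁) = (0.5, -0.5, 5) − 0.04·(2, 10, 8) = (0.42, -0.9, 4.68)
(p₂, q₂, r₂) = (0.42, -0.9, 4.68) − 0.04·(1.68, 6.16, 6.56) = (0.3528, -1.1464, 4.4176)
(p₃, q₃, r₃) = (0.3528, -1.1464, 4.4176) − 0.04·(1.4112, 3.664, 5.5424) = (0.296352, -1.29296, 4.195904)
(p₄, q₄, r₄) = (0.296352, -1.29296, 4.195904) − 0.04·(1.185408, 2.048128, 4.805888) = (0.24893568, -1.37488512, 4.00366848)
∂h/∂p at (0.24893568, -1.37488512, 4.00366848) = 0.99574272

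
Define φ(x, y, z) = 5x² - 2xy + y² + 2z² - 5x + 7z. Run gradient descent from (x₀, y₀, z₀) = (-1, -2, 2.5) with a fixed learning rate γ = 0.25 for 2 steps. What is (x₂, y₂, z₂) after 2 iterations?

∇φ = (10x - 2y - 5, -2x + 2y, 4z + 7)
Step 1: at (-1, -2, 2.5), ∇φ = (-11, -2, 17) → (-1, -2, 2.5) − 0.25·(-11, -2, 17) = (1.75, -1.5, -1.75)
Step 2: at (1.75, -1.5, -1.75), ∇φ = (15.5, -6.5, 0) → (1.75, -1.5, -1.75) − 0.25·(15.5, -6.5, 0) = (-2.125, 0.125, -1.75)

(-2.125, 0.125, -1.75)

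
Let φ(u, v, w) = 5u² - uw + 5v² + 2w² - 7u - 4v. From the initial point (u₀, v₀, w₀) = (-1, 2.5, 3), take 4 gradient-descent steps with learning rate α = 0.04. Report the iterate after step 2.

(0.2592, 1.156, 2.0752)

∇φ = (10u - w - 7, 10v - 4, -u + 4w)
(u₁, v₁, w₁) = (-1, 2.5, 3) − 0.04·(-20, 21, 13) = (-0.2, 1.66, 2.48)
(u₂, v₂, w₂) = (-0.2, 1.66, 2.48) − 0.04·(-11.48, 12.6, 10.12) = (0.2592, 1.156, 2.0752)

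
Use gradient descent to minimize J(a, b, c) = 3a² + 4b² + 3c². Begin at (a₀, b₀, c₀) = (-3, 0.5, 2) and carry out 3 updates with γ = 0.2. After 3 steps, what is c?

∇J = (6a, 8b, 6c)
(a₁, b₁, c₁) = (-3, 0.5, 2) − 0.2·(-18, 4, 12) = (0.6, -0.3, -0.4)
(a₂, b₂, c₂) = (0.6, -0.3, -0.4) − 0.2·(3.6, -2.4, -2.4) = (-0.12, 0.18, 0.08)
(a₃, b₃, c₃) = (-0.12, 0.18, 0.08) − 0.2·(-0.72, 1.44, 0.48) = (0.024, -0.108, -0.016)
c = -0.016

-0.016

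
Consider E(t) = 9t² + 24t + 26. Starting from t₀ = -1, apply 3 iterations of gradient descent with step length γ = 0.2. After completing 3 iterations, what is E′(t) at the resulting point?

E′(t) = 18t + 24
t₁ = -1 − 0.2·6 = -2.2
t₂ = -2.2 − 0.2·(-15.6) = 0.92
t₃ = 0.92 − 0.2·40.56 = -7.192
E′(t) at (-7.192) = -105.456

-105.456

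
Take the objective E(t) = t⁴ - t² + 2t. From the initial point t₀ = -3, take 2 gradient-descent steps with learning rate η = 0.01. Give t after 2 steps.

-1.74

E′(t) = 4t³ - 2t + 2
t₁ = -3 − 0.01·(-100) = -2
t₂ = -2 − 0.01·(-26) = -1.74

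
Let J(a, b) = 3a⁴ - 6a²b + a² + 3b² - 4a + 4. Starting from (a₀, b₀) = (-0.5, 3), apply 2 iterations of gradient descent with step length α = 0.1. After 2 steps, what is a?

1.79755

∇J = (12a³ - 12ab + 2a - 4, -6a² + 6b)
(a₁, b₁) = (-0.5, 3) − 0.1·(11.5, 16.5) = (-1.65, 1.35)
(a₂, b₂) = (-1.65, 1.35) − 0.1·(-34.4755, -8.235) = (1.79755, 2.1735)
a = 1.79755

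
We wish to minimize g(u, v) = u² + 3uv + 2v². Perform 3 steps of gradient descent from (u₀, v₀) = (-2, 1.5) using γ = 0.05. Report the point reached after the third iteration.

∇g = (2u + 3v, 3u + 4v)
(u₁, v₁) = (-2, 1.5) − 0.05·(0.5, 0) = (-2.025, 1.5)
(u₂, v₂) = (-2.025, 1.5) − 0.05·(0.45, -0.075) = (-2.0475, 1.50375)
(u₃, v₃) = (-2.0475, 1.50375) − 0.05·(0.41625, -0.1275) = (-2.0683125, 1.510125)

(-2.0683125, 1.510125)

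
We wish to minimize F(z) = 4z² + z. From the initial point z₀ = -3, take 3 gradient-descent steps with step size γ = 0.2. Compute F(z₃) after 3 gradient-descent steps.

F′(z) = 8z + 1
Step 1: F′(-3) = -23; z₁ = -3 − 0.2·(-23) = 1.6
Step 2: F′(1.6) = 13.8; z₂ = 1.6 − 0.2·13.8 = -1.16
Step 3: F′(-1.16) = -8.28; z₃ = -1.16 − 0.2·(-8.28) = 0.496
F(0.496) = 1.480064

1.480064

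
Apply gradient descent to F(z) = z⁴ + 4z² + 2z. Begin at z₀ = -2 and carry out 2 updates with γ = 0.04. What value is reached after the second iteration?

-0.18814464

F′(z) = 4z³ + 8z + 2
z₁ = -2 − 0.04·(-46) = -0.16
z₂ = -0.16 − 0.04·0.703616 = -0.18814464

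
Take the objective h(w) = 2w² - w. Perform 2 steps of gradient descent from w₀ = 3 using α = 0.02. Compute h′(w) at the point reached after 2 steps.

9.3104

h′(w) = 4w - 1
Step 1: h′(3) = 11; w₁ = 3 − 0.02·11 = 2.78
Step 2: h′(2.78) = 10.12; w₂ = 2.78 − 0.02·10.12 = 2.5776
h′(w) at (2.5776) = 9.3104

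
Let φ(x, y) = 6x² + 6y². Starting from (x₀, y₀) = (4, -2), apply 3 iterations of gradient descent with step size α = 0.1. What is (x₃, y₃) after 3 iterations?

(-0.032, 0.016)

∇φ = (12x, 12y)
Step 1: at (4, -2), ∇φ = (48, -24) → (4, -2) − 0.1·(48, -24) = (-0.8, 0.4)
Step 2: at (-0.8, 0.4), ∇φ = (-9.6, 4.8) → (-0.8, 0.4) − 0.1·(-9.6, 4.8) = (0.16, -0.08)
Step 3: at (0.16, -0.08), ∇φ = (1.92, -0.96) → (0.16, -0.08) − 0.1·(1.92, -0.96) = (-0.032, 0.016)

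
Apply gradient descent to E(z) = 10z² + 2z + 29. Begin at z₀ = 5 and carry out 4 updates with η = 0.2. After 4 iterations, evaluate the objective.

1706545

E′(z) = 20z + 2
z₁ = 5 − 0.2·102 = -15.4
z₂ = -15.4 − 0.2·(-306) = 45.8
z₃ = 45.8 − 0.2·918 = -137.8
z₄ = -137.8 − 0.2·(-2754) = 413
E(413) = 1706545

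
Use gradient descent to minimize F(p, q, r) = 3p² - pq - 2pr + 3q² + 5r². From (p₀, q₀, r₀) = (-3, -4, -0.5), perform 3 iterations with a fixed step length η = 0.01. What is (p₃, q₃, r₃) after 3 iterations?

∇F = (6p - q - 2r, -p + 6q, -2p + 10r)
Step 1: at (-3, -4, -0.5), ∇F = (-13, -21, 1) → (-3, -4, -0.5) − 0.01·(-13, -21, 1) = (-2.87, -3.79, -0.51)
Step 2: at (-2.87, -3.79, -0.51), ∇F = (-12.41, -19.87, 0.64) → (-2.87, -3.79, -0.51) − 0.01·(-12.41, -19.87, 0.64) = (-2.7459, -3.5913, -0.5164)
Step 3: at (-2.7459, -3.5913, -0.5164), ∇F = (-11.8513, -18.8019, 0.3278) → (-2.7459, -3.5913, -0.5164) − 0.01·(-11.8513, -18.8019, 0.3278) = (-2.627387, -3.403281, -0.519678)

(-2.627387, -3.403281, -0.519678)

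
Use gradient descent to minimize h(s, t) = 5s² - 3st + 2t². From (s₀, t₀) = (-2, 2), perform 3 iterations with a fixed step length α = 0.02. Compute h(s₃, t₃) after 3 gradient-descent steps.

9.47578851328

∇h = (10s - 3t, -3s + 4t)
(s₁, t₁) = (-2, 2) − 0.02·(-26, 14) = (-1.48, 1.72)
(s₂, t₂) = (-1.48, 1.72) − 0.02·(-19.96, 11.32) = (-1.0808, 1.4936)
(s₃, t₃) = (-1.0808, 1.4936) − 0.02·(-15.2888, 9.2168) = (-0.775024, 1.309264)
h(-0.775024, 1.309264) = 9.47578851328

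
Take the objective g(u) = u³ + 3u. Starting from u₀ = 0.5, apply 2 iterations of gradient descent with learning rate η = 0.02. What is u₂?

g′(u) = 3u² + 3
u₁ = 0.5 − 0.02·3.75 = 0.425
u₂ = 0.425 − 0.02·3.541875 = 0.3541625

0.3541625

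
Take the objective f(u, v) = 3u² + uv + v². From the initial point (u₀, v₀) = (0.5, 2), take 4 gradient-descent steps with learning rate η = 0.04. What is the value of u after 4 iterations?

-0.02182144

∇f = (6u + v, u + 2v)
Step 1: at (0.5, 2), ∇f = (5, 4.5) → (0.5, 2) − 0.04·(5, 4.5) = (0.3, 1.82)
Step 2: at (0.3, 1.82), ∇f = (3.62, 3.94) → (0.3, 1.82) − 0.04·(3.62, 3.94) = (0.1552, 1.6624)
Step 3: at (0.1552, 1.6624), ∇f = (2.5936, 3.48) → (0.1552, 1.6624) − 0.04·(2.5936, 3.48) = (0.051456, 1.5232)
Step 4: at (0.051456, 1.5232), ∇f = (1.831936, 3.097856) → (0.051456, 1.5232) − 0.04·(1.831936, 3.097856) = (-0.02182144, 1.39928576)
u = -0.02182144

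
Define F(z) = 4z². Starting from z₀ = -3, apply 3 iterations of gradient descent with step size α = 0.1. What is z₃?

F′(z) = 8z
z₁ = -3 − 0.1·(-24) = -0.6
z₂ = -0.6 − 0.1·(-4.8) = -0.12
z₃ = -0.12 − 0.1·(-0.96) = -0.024

-0.024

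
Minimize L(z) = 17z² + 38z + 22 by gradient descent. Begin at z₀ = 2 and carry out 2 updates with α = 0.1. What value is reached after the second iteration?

L′(z) = 34z + 38
z₁ = 2 − 0.1·106 = -8.6
z₂ = -8.6 − 0.1·(-254.4) = 16.84

16.84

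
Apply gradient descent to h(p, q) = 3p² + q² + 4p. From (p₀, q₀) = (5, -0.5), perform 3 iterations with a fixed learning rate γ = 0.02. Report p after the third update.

∇h = (6p + 4, 2q)
(p₁, q₁) = (5, -0.5) − 0.02·(34, -1) = (4.32, -0.48)
(p₂, q₂) = (4.32, -0.48) − 0.02·(29.92, -0.96) = (3.7216, -0.4608)
(p₃, q₃) = (3.7216, -0.4608) − 0.02·(26.3296, -0.9216) = (3.195008, -0.442368)
p = 3.195008

3.195008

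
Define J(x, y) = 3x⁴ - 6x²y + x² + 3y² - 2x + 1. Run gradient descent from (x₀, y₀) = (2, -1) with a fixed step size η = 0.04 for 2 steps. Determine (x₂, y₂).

(8.62009856, 2.142656)

∇J = (12x³ - 12xy + 2x - 2, -6x² + 6y)
(x₁, y₁) = (2, -1) − 0.04·(122, -30) = (-2.88, 0.2)
(x₂, y₂) = (-2.88, 0.2) − 0.04·(-287.502464, -48.5664) = (8.62009856, 2.142656)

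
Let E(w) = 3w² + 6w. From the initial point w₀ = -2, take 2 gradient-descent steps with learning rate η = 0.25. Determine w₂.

-1.25

E′(w) = 6w + 6
w₁ = -2 − 0.25·(-6) = -0.5
w₂ = -0.5 − 0.25·3 = -1.25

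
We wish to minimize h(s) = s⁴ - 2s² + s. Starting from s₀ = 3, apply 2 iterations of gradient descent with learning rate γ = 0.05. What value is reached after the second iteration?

h′(s) = 4s³ - 4s + 1
Step 1: h′(3) = 97; s₁ = 3 − 0.05·97 = -1.85
Step 2: h′(-1.85) = -16.9265; s₂ = -1.85 − 0.05·(-16.9265) = -1.003675

-1.003675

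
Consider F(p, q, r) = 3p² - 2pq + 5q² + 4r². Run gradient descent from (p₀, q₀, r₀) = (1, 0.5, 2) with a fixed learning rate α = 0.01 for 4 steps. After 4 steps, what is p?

∇F = (6p - 2q, -2p + 10q, 8r)
Step 1: at (1, 0.5, 2), ∇F = (5, 3, 16) → (1, 0.5, 2) − 0.01·(5, 3, 16) = (0.95, 0.47, 1.84)
Step 2: at (0.95, 0.47, 1.84), ∇F = (4.76, 2.8, 14.72) → (0.95, 0.47, 1.84) − 0.01·(4.76, 2.8, 14.72) = (0.9024, 0.442, 1.6928)
Step 3: at (0.9024, 0.442, 1.6928), ∇F = (4.5304, 2.6152, 13.5424) → (0.9024, 0.442, 1.6928) − 0.01·(4.5304, 2.6152, 13.5424) = (0.857096, 0.415848, 1.557376)
Step 4: at (0.857096, 0.415848, 1.557376), ∇F = (4.31088, 2.444288, 12.459008) → (0.857096, 0.415848, 1.557376) − 0.01·(4.31088, 2.444288, 12.459008) = (0.8139872, 0.39140512, 1.43278592)
p = 0.8139872

0.8139872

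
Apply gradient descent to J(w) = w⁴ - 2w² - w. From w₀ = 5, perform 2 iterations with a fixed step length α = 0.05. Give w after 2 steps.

J′(w) = 4w³ - 4w - 1
Step 1: J′(5) = 479; w₁ = 5 − 0.05·479 = -18.95
Step 2: J′(-18.95) = -27145.1695; w₂ = -18.95 − 0.05·(-27145.1695) = 1338.308475

1338.308475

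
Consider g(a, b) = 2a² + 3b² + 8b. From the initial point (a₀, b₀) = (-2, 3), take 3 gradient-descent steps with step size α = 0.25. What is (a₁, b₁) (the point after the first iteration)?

∇g = (4a, 6b + 8)
(a₁, b₁) = (-2, 3) − 0.25·(-8, 26) = (0, -3.5)

(0, -3.5)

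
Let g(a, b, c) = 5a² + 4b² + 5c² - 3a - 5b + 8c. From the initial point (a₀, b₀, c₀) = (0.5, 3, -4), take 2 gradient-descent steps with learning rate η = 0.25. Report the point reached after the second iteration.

∇g = (10a - 3, 8b - 5, 10c + 8)
Step 1: at (0.5, 3, -4), ∇g = (2, 19, -32) → (0.5, 3, -4) − 0.25·(2, 19, -32) = (0, -1.75, 4)
Step 2: at (0, -1.75, 4), ∇g = (-3, -19, 48) → (0, -1.75, 4) − 0.25·(-3, -19, 48) = (0.75, 3, -8)

(0.75, 3, -8)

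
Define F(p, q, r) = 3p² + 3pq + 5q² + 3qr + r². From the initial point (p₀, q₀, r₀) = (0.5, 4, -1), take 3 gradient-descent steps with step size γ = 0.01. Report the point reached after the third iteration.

(0.109037, 2.977377, -1.261001)

∇F = (6p + 3q, 3p + 10q + 3r, 3q + 2r)
(p₁, q₁, r₁) = (0.5, 4, -1) − 0.01·(15, 38.5, 10) = (0.35, 3.615, -1.1)
(p₂, q₂, r₂) = (0.35, 3.615, -1.1) − 0.01·(12.945, 33.9, 8.645) = (0.22055, 3.276, -1.18645)
(p₃, q₃, r₃) = (0.22055, 3.276, -1.18645) − 0.01·(11.1513, 29.8623, 7.4551) = (0.109037, 2.977377, -1.261001)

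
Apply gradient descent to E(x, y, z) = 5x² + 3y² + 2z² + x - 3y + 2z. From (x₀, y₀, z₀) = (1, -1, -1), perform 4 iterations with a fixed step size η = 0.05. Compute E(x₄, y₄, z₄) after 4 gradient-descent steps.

∇E = (10x + 1, 6y - 3, 4z + 2)
(x₁, y₁, z₁) = (1, -1, -1) − 0.05·(11, -9, -2) = (0.45, -0.55, -0.9)
(x₂, y₂, z₂) = (0.45, -0.55, -0.9) − 0.05·(5.5, -6.3, -1.6) = (0.175, -0.235, -0.82)
(x₃, y₃, z₃) = (0.175, -0.235, -0.82) − 0.05·(2.75, -4.41, -1.28) = (0.0375, -0.0145, -0.756)
(x₄, y₄, z₄) = (0.0375, -0.0145, -0.756) − 0.05·(1.375, -3.087, -1.024) = (-0.03125, 0.13985, -0.7048)
E(-0.03125, 0.13985, -0.7048) = -0.80335704

-0.80335704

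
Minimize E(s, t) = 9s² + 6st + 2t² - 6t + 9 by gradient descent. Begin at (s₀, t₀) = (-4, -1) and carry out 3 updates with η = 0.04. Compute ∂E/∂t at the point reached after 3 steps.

∇E = (18s + 6t, 6s + 4t - 6)
Step 1: at (-4, -1), ∇E = (-78, -34) → (-4, -1) − 0.04·(-78, -34) = (-0.88, 0.36)
Step 2: at (-0.88, 0.36), ∇E = (-13.68, -9.84) → (-0.88, 0.36) − 0.04·(-13.68, -9.84) = (-0.3328, 0.7536)
Step 3: at (-0.3328, 0.7536), ∇E = (-1.4688, -4.9824) → (-0.3328, 0.7536) − 0.04·(-1.4688, -4.9824) = (-0.274048, 0.952896)
∂E/∂t at (-0.274048, 0.952896) = -3.832704

-3.832704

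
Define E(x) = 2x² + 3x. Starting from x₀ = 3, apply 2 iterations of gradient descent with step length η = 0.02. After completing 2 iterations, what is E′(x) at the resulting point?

E′(x) = 4x + 3
x₁ = 3 − 0.02·15 = 2.7
x₂ = 2.7 − 0.02·13.8 = 2.424
E′(x) at (2.424) = 12.696

12.696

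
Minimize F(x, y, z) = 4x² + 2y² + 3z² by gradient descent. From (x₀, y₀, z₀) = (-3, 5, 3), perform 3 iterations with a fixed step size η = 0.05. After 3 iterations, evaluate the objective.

∇F = (8x, 4y, 6z)
(x₁, y₁, z₁) = (-3, 5, 3) − 0.05·(-24, 20, 18) = (-1.8, 4, 2.1)
(x₂, y₂, z₂) = (-1.8, 4, 2.1) − 0.05·(-14.4, 16, 12.6) = (-1.08, 3.2, 1.47)
(x₃, y₃, z₃) = (-1.08, 3.2, 1.47) − 0.05·(-8.64, 12.8, 8.82) = (-0.648, 2.56, 1.029)
F(-0.648, 2.56, 1.029) = 17.963339

17.963339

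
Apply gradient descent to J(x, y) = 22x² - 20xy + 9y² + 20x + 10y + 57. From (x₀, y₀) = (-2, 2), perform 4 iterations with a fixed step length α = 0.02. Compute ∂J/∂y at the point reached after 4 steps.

∇J = (44x - 20y + 20, -20x + 18y + 10)
Step 1: at (-2, 2), ∇J = (-108, 86) → (-2, 2) − 0.02·(-108, 86) = (0.16, 0.28)
Step 2: at (0.16, 0.28), ∇J = (21.44, 11.84) → (0.16, 0.28) − 0.02·(21.44, 11.84) = (-0.2688, 0.0432)
Step 3: at (-0.2688, 0.0432), ∇J = (7.3088, 16.1536) → (-0.2688, 0.0432) − 0.02·(7.3088, 16.1536) = (-0.414976, -0.279872)
Step 4: at (-0.414976, -0.279872), ∇J = (7.338496, 13.261824) → (-0.414976, -0.279872) − 0.02·(7.338496, 13.261824) = (-0.56174592, -0.54510848)
∂J/∂y at (-0.56174592, -0.54510848) = 11.42296576

11.42296576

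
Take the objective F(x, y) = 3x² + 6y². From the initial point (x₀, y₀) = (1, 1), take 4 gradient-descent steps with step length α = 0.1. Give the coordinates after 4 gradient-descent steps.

∇F = (6x, 12y)
Step 1: at (1, 1), ∇F = (6, 12) → (1, 1) − 0.1·(6, 12) = (0.4, -0.2)
Step 2: at (0.4, -0.2), ∇F = (2.4, -2.4) → (0.4, -0.2) − 0.1·(2.4, -2.4) = (0.16, 0.04)
Step 3: at (0.16, 0.04), ∇F = (0.96, 0.48) → (0.16, 0.04) − 0.1·(0.96, 0.48) = (0.064, -0.008)
Step 4: at (0.064, -0.008), ∇F = (0.384, -0.096) → (0.064, -0.008) − 0.1·(0.384, -0.096) = (0.0256, 0.0016)

(0.0256, 0.0016)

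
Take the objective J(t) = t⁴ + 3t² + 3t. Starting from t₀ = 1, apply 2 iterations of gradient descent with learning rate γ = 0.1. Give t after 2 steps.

J′(t) = 4t³ + 6t + 3
t₁ = 1 − 0.1·13 = -0.3
t₂ = -0.3 − 0.1·1.092 = -0.4092

-0.4092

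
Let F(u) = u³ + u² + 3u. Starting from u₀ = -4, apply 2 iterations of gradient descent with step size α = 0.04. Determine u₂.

F′(u) = 3u² + 2u + 3
u₁ = -4 − 0.04·43 = -5.72
u₂ = -5.72 − 0.04·89.7152 = -9.308608

-9.308608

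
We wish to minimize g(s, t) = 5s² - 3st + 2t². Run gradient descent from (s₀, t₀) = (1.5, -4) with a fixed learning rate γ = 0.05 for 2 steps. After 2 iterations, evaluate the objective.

∇g = (10s - 3t, -3s + 4t)
(s₁, t₁) = (1.5, -4) − 0.05·(27, -20.5) = (0.15, -2.975)
(s₂, t₂) = (0.15, -2.975) − 0.05·(10.425, -12.35) = (-0.37125, -2.3575)
g(-0.37125, -2.3575) = 9.1790796875

9.1790796875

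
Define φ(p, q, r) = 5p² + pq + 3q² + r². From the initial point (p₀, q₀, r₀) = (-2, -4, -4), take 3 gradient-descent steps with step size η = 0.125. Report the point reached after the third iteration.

(0.078125, -0.05859375, -1.6875)

∇φ = (10p + q, p + 6q, 2r)
Step 1: at (-2, -4, -4), ∇φ = (-24, -26, -8) → (-2, -4, -4) − 0.125·(-24, -26, -8) = (1, -0.75, -3)
Step 2: at (1, -0.75, -3), ∇φ = (9.25, -3.5, -6) → (1, -0.75, -3) − 0.125·(9.25, -3.5, -6) = (-0.15625, -0.3125, -2.25)
Step 3: at (-0.15625, -0.3125, -2.25), ∇φ = (-1.875, -2.03125, -4.5) → (-0.15625, -0.3125, -2.25) − 0.125·(-1.875, -2.03125, -4.5) = (0.078125, -0.05859375, -1.6875)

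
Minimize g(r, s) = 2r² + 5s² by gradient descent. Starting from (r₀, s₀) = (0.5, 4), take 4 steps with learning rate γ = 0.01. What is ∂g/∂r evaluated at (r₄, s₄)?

1.69869312

∇g = (4r, 10s)
Step 1: at (0.5, 4), ∇g = (2, 40) → (0.5, 4) − 0.01·(2, 40) = (0.48, 3.6)
Step 2: at (0.48, 3.6), ∇g = (1.92, 36) → (0.48, 3.6) − 0.01·(1.92, 36) = (0.4608, 3.24)
Step 3: at (0.4608, 3.24), ∇g = (1.8432, 32.4) → (0.4608, 3.24) − 0.01·(1.8432, 32.4) = (0.442368, 2.916)
Step 4: at (0.442368, 2.916), ∇g = (1.769472, 29.16) → (0.442368, 2.916) − 0.01·(1.769472, 29.16) = (0.42467328, 2.6244)
∂g/∂r at (0.42467328, 2.6244) = 1.69869312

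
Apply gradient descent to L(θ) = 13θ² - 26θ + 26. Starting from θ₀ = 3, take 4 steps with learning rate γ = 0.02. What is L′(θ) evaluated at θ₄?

L′(θ) = 26θ - 26
Step 1: L′(3) = 52; θ₁ = 3 − 0.02·52 = 1.96
Step 2: L′(1.96) = 24.96; θ₂ = 1.96 − 0.02·24.96 = 1.4608
Step 3: L′(1.4608) = 11.9808; θ₃ = 1.4608 − 0.02·11.9808 = 1.221184
Step 4: L′(1.221184) = 5.750784; θ₄ = 1.221184 − 0.02·5.750784 = 1.10616832
L′(θ) at (1.10616832) = 2.76037632

2.76037632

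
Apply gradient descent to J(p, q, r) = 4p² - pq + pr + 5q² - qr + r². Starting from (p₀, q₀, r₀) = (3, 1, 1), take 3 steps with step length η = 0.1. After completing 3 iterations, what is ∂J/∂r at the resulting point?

∇J = (8p - q + r, -p + 10q - r, p - q + 2r)
Step 1: at (3, 1, 1), ∇J = (24, 6, 4) → (3, 1, 1) − 0.1·(24, 6, 4) = (0.6, 0.4, 0.6)
Step 2: at (0.6, 0.4, 0.6), ∇J = (5, 2.8, 1.4) → (0.6, 0.4, 0.6) − 0.1·(5, 2.8, 1.4) = (0.1, 0.12, 0.46)
Step 3: at (0.1, 0.12, 0.46), ∇J = (1.14, 0.64, 0.9) → (0.1, 0.12, 0.46) − 0.1·(1.14, 0.64, 0.9) = (-0.014, 0.056, 0.37)
∂J/∂r at (-0.014, 0.056, 0.37) = 0.67

0.67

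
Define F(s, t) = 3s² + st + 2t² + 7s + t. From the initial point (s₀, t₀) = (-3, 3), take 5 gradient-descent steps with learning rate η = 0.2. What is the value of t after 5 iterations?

0.0496

∇F = (6s + t + 7, s + 4t + 1)
(s₁, t₁) = (-3, 3) − 0.2·(-8, 10) = (-1.4, 1)
(s₂, t₂) = (-1.4, 1) − 0.2·(-0.4, 3.6) = (-1.32, 0.28)
(s₃, t₃) = (-1.32, 0.28) − 0.2·(-0.64, 0.8) = (-1.192, 0.12)
(s₄, t₄) = (-1.192, 0.12) − 0.2·(-0.032, 0.288) = (-1.1856, 0.0624)
(s₅, t₅) = (-1.1856, 0.0624) − 0.2·(-0.0512, 0.064) = (-1.17536, 0.0496)
t = 0.0496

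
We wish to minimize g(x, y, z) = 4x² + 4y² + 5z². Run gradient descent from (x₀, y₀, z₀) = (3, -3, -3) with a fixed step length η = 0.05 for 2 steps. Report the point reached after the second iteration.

(1.08, -1.08, -0.75)

∇g = (8x, 8y, 10z)
(x₁, y₁, z₁) = (3, -3, -3) − 0.05·(24, -24, -30) = (1.8, -1.8, -1.5)
(x₂, y₂, z₂) = (1.8, -1.8, -1.5) − 0.05·(14.4, -14.4, -15) = (1.08, -1.08, -0.75)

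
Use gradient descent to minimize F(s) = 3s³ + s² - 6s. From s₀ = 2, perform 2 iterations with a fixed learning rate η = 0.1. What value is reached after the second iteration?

-2.284

F′(s) = 9s² + 2s - 6
Step 1: F′(2) = 34; s₁ = 2 − 0.1·34 = -1.4
Step 2: F′(-1.4) = 8.84; s₂ = -1.4 − 0.1·8.84 = -2.284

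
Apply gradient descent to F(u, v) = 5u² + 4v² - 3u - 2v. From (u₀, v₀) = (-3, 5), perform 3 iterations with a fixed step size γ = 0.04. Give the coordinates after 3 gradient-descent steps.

(-0.4128, 1.743552)

∇F = (10u - 3, 8v - 2)
(u₁, v₁) = (-3, 5) − 0.04·(-33, 38) = (-1.68, 3.48)
(u₂, v₂) = (-1.68, 3.48) − 0.04·(-19.8, 25.84) = (-0.888, 2.4464)
(u₃, v₃) = (-0.888, 2.4464) − 0.04·(-11.88, 17.5712) = (-0.4128, 1.743552)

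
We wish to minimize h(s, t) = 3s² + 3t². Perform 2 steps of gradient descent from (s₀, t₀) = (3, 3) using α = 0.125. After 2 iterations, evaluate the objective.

0.2109375

∇h = (6s, 6t)
(s₁, t₁) = (3, 3) − 0.125·(18, 18) = (0.75, 0.75)
(s₂, t₂) = (0.75, 0.75) − 0.125·(4.5, 4.5) = (0.1875, 0.1875)
h(0.1875, 0.1875) = 0.2109375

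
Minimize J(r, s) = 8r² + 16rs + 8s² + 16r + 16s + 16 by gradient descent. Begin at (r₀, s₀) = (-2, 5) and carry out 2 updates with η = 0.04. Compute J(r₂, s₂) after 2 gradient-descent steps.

8.78675968

∇J = (16r + 16s + 16, 16r + 16s + 16)
Step 1: at (-2, 5), ∇J = (64, 64) → (-2, 5) − 0.04·(64, 64) = (-4.56, 2.44)
Step 2: at (-4.56, 2.44), ∇J = (-17.92, -17.92) → (-4.56, 2.44) − 0.04·(-17.92, -17.92) = (-3.8432, 3.1568)
J(-3.8432, 3.1568) = 8.78675968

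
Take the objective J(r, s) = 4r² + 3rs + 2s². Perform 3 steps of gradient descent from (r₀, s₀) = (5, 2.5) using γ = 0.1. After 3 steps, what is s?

-0.06

∇J = (8r + 3s, 3r + 4s)
(r₁, s₁) = (5, 2.5) − 0.1·(47.5, 25) = (0.25, 0)
(r₂, s₂) = (0.25, 0) − 0.1·(2, 0.75) = (0.05, -0.075)
(r₃, s₃) = (0.05, -0.075) − 0.1·(0.175, -0.15) = (0.0325, -0.06)
s = -0.06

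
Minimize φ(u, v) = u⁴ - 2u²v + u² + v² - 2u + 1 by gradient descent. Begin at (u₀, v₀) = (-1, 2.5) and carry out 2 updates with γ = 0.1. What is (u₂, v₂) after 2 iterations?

(-1.1248, 2.048)

∇φ = (4u³ - 4uv + 2u - 2, -2u² + 2v)
Step 1: at (-1, 2.5), ∇φ = (2, 3) → (-1, 2.5) − 0.1·(2, 3) = (-1.2, 2.2)
Step 2: at (-1.2, 2.2), ∇φ = (-0.752, 1.52) → (-1.2, 2.2) − 0.1·(-0.752, 1.52) = (-1.1248, 2.048)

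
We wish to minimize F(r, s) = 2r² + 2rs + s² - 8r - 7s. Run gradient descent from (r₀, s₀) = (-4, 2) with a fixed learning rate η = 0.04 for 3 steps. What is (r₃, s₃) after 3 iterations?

(-2.055552, 3.043392)

∇F = (4r + 2s - 8, 2r + 2s - 7)
Step 1: at (-4, 2), ∇F = (-20, -11) → (-4, 2) − 0.04·(-20, -11) = (-3.2, 2.44)
Step 2: at (-3.2, 2.44), ∇F = (-15.92, -8.52) → (-3.2, 2.44) − 0.04·(-15.92, -8.52) = (-2.5632, 2.7808)
Step 3: at (-2.5632, 2.7808), ∇F = (-12.6912, -6.5648) → (-2.5632, 2.7808) − 0.04·(-12.6912, -6.5648) = (-2.055552, 3.043392)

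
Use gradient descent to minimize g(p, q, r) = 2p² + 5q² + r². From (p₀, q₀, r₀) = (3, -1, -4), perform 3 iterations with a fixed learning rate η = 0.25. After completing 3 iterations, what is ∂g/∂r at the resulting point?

∇g = (4p, 10q, 2r)
(p₁, q₁, r₁) = (3, -1, -4) − 0.25·(12, -10, -8) = (0, 1.5, -2)
(p₂, q₂, r₂) = (0, 1.5, -2) − 0.25·(0, 15, -4) = (0, -2.25, -1)
(p₃, q₃, r₃) = (0, -2.25, -1) − 0.25·(0, -22.5, -2) = (0, 3.375, -0.5)
∂g/∂r at (0, 3.375, -0.5) = -1

-1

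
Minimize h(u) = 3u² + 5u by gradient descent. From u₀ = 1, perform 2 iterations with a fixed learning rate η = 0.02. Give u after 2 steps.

0.5864

h′(u) = 6u + 5
u₁ = 1 − 0.02·11 = 0.78
u₂ = 0.78 − 0.02·9.68 = 0.5864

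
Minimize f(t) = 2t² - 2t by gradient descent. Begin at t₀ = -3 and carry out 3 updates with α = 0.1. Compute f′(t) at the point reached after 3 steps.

f′(t) = 4t - 2
t₁ = -3 − 0.1·(-14) = -1.6
t₂ = -1.6 − 0.1·(-8.4) = -0.76
t₃ = -0.76 − 0.1·(-5.04) = -0.256
f′(t) at (-0.256) = -3.024

-3.024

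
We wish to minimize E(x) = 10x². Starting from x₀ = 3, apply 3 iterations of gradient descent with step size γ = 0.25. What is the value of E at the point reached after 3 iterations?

E′(x) = 20x
Step 1: E′(3) = 60; x₁ = 3 − 0.25·60 = -12
Step 2: E′(-12) = -240; x₂ = -12 − 0.25·(-240) = 48
Step 3: E′(48) = 960; x₃ = 48 − 0.25·960 = -192
E(-192) = 368640

368640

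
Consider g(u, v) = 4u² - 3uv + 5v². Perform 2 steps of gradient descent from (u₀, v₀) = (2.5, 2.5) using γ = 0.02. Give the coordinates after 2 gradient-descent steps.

(2.019, 1.855)

∇g = (8u - 3v, -3u + 10v)
(u₁, v₁) = (2.5, 2.5) − 0.02·(12.5, 17.5) = (2.25, 2.15)
(u₂, v₂) = (2.25, 2.15) − 0.02·(11.55, 14.75) = (2.019, 1.855)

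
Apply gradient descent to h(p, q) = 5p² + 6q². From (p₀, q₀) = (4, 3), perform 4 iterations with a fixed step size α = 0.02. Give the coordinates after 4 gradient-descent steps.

(1.6384, 1.00086528)

∇h = (10p, 12q)
Step 1: at (4, 3), ∇h = (40, 36) → (4, 3) − 0.02·(40, 36) = (3.2, 2.28)
Step 2: at (3.2, 2.28), ∇h = (32, 27.36) → (3.2, 2.28) − 0.02·(32, 27.36) = (2.56, 1.7328)
Step 3: at (2.56, 1.7328), ∇h = (25.6, 20.7936) → (2.56, 1.7328) − 0.02·(25.6, 20.7936) = (2.048, 1.316928)
Step 4: at (2.048, 1.316928), ∇h = (20.48, 15.803136) → (2.048, 1.316928) − 0.02·(20.48, 15.803136) = (1.6384, 1.00086528)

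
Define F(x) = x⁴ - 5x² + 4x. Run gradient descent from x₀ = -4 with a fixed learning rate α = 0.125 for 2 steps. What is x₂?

F′(x) = 4x³ - 10x + 4
Step 1: F′(-4) = -212; x₁ = -4 − 0.125·(-212) = 22.5
Step 2: F′(22.5) = 45341.5; x₂ = 22.5 − 0.125·45341.5 = -5645.1875

-5645.1875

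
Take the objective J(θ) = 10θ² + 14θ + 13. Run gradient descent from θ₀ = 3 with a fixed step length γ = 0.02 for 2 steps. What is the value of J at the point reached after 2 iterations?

J′(θ) = 20θ + 14
Step 1: J′(3) = 74; θ₁ = 3 − 0.02·74 = 1.52
Step 2: J′(1.52) = 44.4; θ₂ = 1.52 − 0.02·44.4 = 0.632
J(0.632) = 25.84224

25.84224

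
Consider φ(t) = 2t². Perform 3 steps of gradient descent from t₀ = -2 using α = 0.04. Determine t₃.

-1.185408

φ′(t) = 4t
t₁ = -2 − 0.04·(-8) = -1.68
t₂ = -1.68 − 0.04·(-6.72) = -1.4112
t₃ = -1.4112 − 0.04·(-5.6448) = -1.185408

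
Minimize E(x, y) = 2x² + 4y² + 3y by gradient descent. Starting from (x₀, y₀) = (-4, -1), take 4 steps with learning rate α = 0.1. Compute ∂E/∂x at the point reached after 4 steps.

-2.0736

∇E = (4x, 8y + 3)
(x₁, y₁) = (-4, -1) − 0.1·(-16, -5) = (-2.4, -0.5)
(x₂, y₂) = (-2.4, -0.5) − 0.1·(-9.6, -1) = (-1.44, -0.4)
(x₃, y₃) = (-1.44, -0.4) − 0.1·(-5.76, -0.2) = (-0.864, -0.38)
(x₄, y₄) = (-0.864, -0.38) − 0.1·(-3.456, -0.04) = (-0.5184, -0.376)
∂E/∂x at (-0.5184, -0.376) = -2.0736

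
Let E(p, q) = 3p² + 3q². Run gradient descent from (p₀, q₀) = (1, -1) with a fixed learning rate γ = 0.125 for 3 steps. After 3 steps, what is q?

-0.015625

∇E = (6p, 6q)
Step 1: at (1, -1), ∇E = (6, -6) → (1, -1) − 0.125·(6, -6) = (0.25, -0.25)
Step 2: at (0.25, -0.25), ∇E = (1.5, -1.5) → (0.25, -0.25) − 0.125·(1.5, -1.5) = (0.0625, -0.0625)
Step 3: at (0.0625, -0.0625), ∇E = (0.375, -0.375) → (0.0625, -0.0625) − 0.125·(0.375, -0.375) = (0.015625, -0.015625)
q = -0.015625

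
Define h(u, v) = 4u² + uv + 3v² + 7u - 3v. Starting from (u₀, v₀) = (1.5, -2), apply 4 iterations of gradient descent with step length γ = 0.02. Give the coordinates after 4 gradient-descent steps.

∇h = (8u + v + 7, u + 6v - 3)
Step 1: at (1.5, -2), ∇h = (17, -13.5) → (1.5, -2) − 0.02·(17, -13.5) = (1.16, -1.73)
Step 2: at (1.16, -1.73), ∇h = (14.55, -12.22) → (1.16, -1.73) − 0.02·(14.55, -12.22) = (0.869, -1.4856)
Step 3: at (0.869, -1.4856), ∇h = (12.4664, -11.0446) → (0.869, -1.4856) − 0.02·(12.4664, -11.0446) = (0.619672, -1.264708)
Step 4: at (0.619672, -1.264708), ∇h = (10.692668, -9.968576) → (0.619672, -1.264708) − 0.02·(10.692668, -9.968576) = (0.40581864, -1.06533648)

(0.40581864, -1.06533648)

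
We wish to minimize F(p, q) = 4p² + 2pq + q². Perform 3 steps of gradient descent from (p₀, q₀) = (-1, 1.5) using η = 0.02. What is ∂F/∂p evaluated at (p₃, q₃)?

-3.082048

∇F = (8p + 2q, 2p + 2q)
Step 1: at (-1, 1.5), ∇F = (-5, 1) → (-1, 1.5) − 0.02·(-5, 1) = (-0.9, 1.48)
Step 2: at (-0.9, 1.48), ∇F = (-4.24, 1.16) → (-0.9, 1.48) − 0.02·(-4.24, 1.16) = (-0.8152, 1.4568)
Step 3: at (-0.8152, 1.4568), ∇F = (-3.608, 1.2832) → (-0.8152, 1.4568) − 0.02·(-3.608, 1.2832) = (-0.74304, 1.431136)
∂F/∂p at (-0.74304, 1.431136) = -3.082048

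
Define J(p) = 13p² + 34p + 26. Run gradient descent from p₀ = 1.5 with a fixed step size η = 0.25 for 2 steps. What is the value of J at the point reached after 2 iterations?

93780.078125

J′(p) = 26p + 34
p₁ = 1.5 − 0.25·73 = -16.75
p₂ = -16.75 − 0.25·(-401.5) = 83.625
J(83.625) = 93780.078125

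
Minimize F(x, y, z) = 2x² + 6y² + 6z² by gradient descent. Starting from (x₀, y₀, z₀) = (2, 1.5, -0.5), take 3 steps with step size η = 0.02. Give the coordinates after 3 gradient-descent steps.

∇F = (4x, 12y, 12z)
(x₁, y₁, z₁) = (2, 1.5, -0.5) − 0.02·(8, 18, -6) = (1.84, 1.14, -0.38)
(x₂, y₂, z₂) = (1.84, 1.14, -0.38) − 0.02·(7.36, 13.68, -4.56) = (1.6928, 0.8664, -0.2888)
(x₃, y₃, z₃) = (1.6928, 0.8664, -0.2888) − 0.02·(6.7712, 10.3968, -3.4656) = (1.557376, 0.658464, -0.219488)

(1.557376, 0.658464, -0.219488)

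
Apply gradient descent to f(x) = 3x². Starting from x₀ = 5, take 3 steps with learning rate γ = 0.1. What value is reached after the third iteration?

0.32

f′(x) = 6x
Step 1: f′(5) = 30; x₁ = 5 − 0.1·30 = 2
Step 2: f′(2) = 12; x₂ = 2 − 0.1·12 = 0.8
Step 3: f′(0.8) = 4.8; x₃ = 0.8 − 0.1·4.8 = 0.32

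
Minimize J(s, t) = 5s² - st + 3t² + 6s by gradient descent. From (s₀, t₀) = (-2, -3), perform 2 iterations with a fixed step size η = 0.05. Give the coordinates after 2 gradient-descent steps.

∇J = (10s - t + 6, -s + 6t)
(s₁, t₁) = (-2, -3) − 0.05·(-11, -16) = (-1.45, -2.2)
(s₂, t₂) = (-1.45, -2.2) − 0.05·(-6.3, -11.75) = (-1.135, -1.6125)

(-1.135, -1.6125)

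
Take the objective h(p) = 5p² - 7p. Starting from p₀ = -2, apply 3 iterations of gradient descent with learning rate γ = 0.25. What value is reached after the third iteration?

9.8125

h′(p) = 10p - 7
Step 1: h′(-2) = -27; p₁ = -2 − 0.25·(-27) = 4.75
Step 2: h′(4.75) = 40.5; p₂ = 4.75 − 0.25·40.5 = -5.375
Step 3: h′(-5.375) = -60.75; p₃ = -5.375 − 0.25·(-60.75) = 9.8125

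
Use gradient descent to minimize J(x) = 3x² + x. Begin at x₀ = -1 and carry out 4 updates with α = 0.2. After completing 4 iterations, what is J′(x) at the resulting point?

-0.008

J′(x) = 6x + 1
x₁ = -1 − 0.2·(-5) = 0
x₂ = 0 − 0.2·1 = -0.2
x₃ = -0.2 − 0.2·(-0.2) = -0.16
x₄ = -0.16 − 0.2·0.04 = -0.168
J′(x) at (-0.168) = -0.008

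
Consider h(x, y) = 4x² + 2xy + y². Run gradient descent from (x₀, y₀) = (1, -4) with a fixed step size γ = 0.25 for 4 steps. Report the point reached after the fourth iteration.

(-0.125, -0.8125)

∇h = (8x + 2y, 2x + 2y)
Step 1: at (1, -4), ∇h = (0, -6) → (1, -4) − 0.25·(0, -6) = (1, -2.5)
Step 2: at (1, -2.5), ∇h = (3, -3) → (1, -2.5) − 0.25·(3, -3) = (0.25, -1.75)
Step 3: at (0.25, -1.75), ∇h = (-1.5, -3) → (0.25, -1.75) − 0.25·(-1.5, -3) = (0.625, -1)
Step 4: at (0.625, -1), ∇h = (3, -0.75) → (0.625, -1) − 0.25·(3, -0.75) = (-0.125, -0.8125)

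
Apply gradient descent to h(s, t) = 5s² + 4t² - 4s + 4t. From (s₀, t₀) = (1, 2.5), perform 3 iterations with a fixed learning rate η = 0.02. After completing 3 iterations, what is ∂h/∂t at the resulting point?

∇h = (10s - 4, 8t + 4)
Step 1: at (1, 2.5), ∇h = (6, 24) → (1, 2.5) − 0.02·(6, 24) = (0.88, 2.02)
Step 2: at (0.88, 2.02), ∇h = (4.8, 20.16) → (0.88, 2.02) − 0.02·(4.8, 20.16) = (0.784, 1.6168)
Step 3: at (0.784, 1.6168), ∇h = (3.84, 16.9344) → (0.784, 1.6168) − 0.02·(3.84, 16.9344) = (0.7072, 1.278112)
∂h/∂t at (0.7072, 1.278112) = 14.224896

14.224896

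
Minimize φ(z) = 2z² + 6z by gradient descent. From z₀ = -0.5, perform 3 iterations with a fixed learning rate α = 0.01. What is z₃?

-0.615264

φ′(z) = 4z + 6
Step 1: φ′(-0.5) = 4; z₁ = -0.5 − 0.01·4 = -0.54
Step 2: φ′(-0.54) = 3.84; z₂ = -0.54 − 0.01·3.84 = -0.5784
Step 3: φ′(-0.5784) = 3.6864; z₃ = -0.5784 − 0.01·3.6864 = -0.615264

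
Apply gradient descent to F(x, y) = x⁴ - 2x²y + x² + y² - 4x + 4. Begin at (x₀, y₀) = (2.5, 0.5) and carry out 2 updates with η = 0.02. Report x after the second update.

∇F = (4x³ - 4xy + 2x - 4, -2x² + 2y)
(x₁, y₁) = (2.5, 0.5) − 0.02·(58.5, -11.5) = (1.33, 0.73)
(x₂, y₂) = (1.33, 0.73) − 0.02·(4.186948, -2.0778) = (1.24626104, 0.771556)
x = 1.24626104

1.24626104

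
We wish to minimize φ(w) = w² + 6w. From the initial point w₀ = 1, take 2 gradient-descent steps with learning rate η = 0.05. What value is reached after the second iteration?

φ′(w) = 2w + 6
Step 1: φ′(1) = 8; w₁ = 1 − 0.05·8 = 0.6
Step 2: φ′(0.6) = 7.2; w₂ = 0.6 − 0.05·7.2 = 0.24

0.24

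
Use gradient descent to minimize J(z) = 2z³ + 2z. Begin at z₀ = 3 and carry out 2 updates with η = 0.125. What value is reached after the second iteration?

J′(z) = 6z² + 2
z₁ = 3 − 0.125·56 = -4
z₂ = -4 − 0.125·98 = -16.25

-16.25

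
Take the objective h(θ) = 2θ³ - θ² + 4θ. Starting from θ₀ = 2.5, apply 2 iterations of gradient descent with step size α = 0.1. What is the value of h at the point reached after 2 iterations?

h′(θ) = 6θ² - 2θ + 4
θ₁ = 2.5 − 0.1·36.5 = -1.15
θ₂ = -1.15 − 0.1·14.235 = -2.5735
h(-2.5735) = -51.00498013075

-51.00498013075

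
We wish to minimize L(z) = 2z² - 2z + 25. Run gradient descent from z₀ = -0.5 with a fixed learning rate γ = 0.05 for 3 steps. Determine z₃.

-0.012

L′(z) = 4z - 2
Step 1: L′(-0.5) = -4; z₁ = -0.5 − 0.05·(-4) = -0.3
Step 2: L′(-0.3) = -3.2; z₂ = -0.3 − 0.05·(-3.2) = -0.14
Step 3: L′(-0.14) = -2.56; z₃ = -0.14 − 0.05·(-2.56) = -0.012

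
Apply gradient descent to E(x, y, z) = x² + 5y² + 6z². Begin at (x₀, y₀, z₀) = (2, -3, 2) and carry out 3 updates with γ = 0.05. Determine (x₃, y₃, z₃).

(1.458, -0.375, 0.128)

∇E = (2x, 10y, 12z)
Step 1: at (2, -3, 2), ∇E = (4, -30, 24) → (2, -3, 2) − 0.05·(4, -30, 24) = (1.8, -1.5, 0.8)
Step 2: at (1.8, -1.5, 0.8), ∇E = (3.6, -15, 9.6) → (1.8, -1.5, 0.8) − 0.05·(3.6, -15, 9.6) = (1.62, -0.75, 0.32)
Step 3: at (1.62, -0.75, 0.32), ∇E = (3.24, -7.5, 3.84) → (1.62, -0.75, 0.32) − 0.05·(3.24, -7.5, 3.84) = (1.458, -0.375, 0.128)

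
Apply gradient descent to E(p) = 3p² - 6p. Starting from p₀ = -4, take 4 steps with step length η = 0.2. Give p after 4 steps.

0.992

E′(p) = 6p - 6
Step 1: E′(-4) = -30; p₁ = -4 − 0.2·(-30) = 2
Step 2: E′(2) = 6; p₂ = 2 − 0.2·6 = 0.8
Step 3: E′(0.8) = -1.2; p₃ = 0.8 − 0.2·(-1.2) = 1.04
Step 4: E′(1.04) = 0.24; p₄ = 1.04 − 0.2·0.24 = 0.992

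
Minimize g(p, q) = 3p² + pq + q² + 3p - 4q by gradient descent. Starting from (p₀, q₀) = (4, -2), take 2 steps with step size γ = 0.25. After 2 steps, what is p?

∇g = (6p + q + 3, p + 2q - 4)
(p₁, q₁) = (4, -2) − 0.25·(25, -4) = (-2.25, -1)
(p₂, q₂) = (-2.25, -1) − 0.25·(-11.5, -8.25) = (0.625, 1.0625)
p = 0.625

0.625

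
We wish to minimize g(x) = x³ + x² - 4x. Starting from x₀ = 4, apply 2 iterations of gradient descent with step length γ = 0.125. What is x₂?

g′(x) = 3x² + 2x - 4
Step 1: g′(4) = 52; x₁ = 4 − 0.125·52 = -2.5
Step 2: g′(-2.5) = 9.75; x₂ = -2.5 − 0.125·9.75 = -3.71875

-3.71875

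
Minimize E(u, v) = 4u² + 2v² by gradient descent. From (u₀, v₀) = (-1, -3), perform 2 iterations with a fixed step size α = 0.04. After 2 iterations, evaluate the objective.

∇E = (8u, 4v)
(u₁, v₁) = (-1, -3) − 0.04·(-8, -12) = (-0.68, -2.52)
(u₂, v₂) = (-0.68, -2.52) − 0.04·(-5.44, -10.08) = (-0.4624, -2.1168)
E(-0.4624, -2.1168) = 9.81693952

9.81693952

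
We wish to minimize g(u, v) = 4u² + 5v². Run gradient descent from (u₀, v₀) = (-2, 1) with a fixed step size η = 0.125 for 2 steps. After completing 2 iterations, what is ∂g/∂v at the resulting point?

0.625

∇g = (8u, 10v)
Step 1: at (-2, 1), ∇g = (-16, 10) → (-2, 1) − 0.125·(-16, 10) = (0, -0.25)
Step 2: at (0, -0.25), ∇g = (0, -2.5) → (0, -0.25) − 0.125·(0, -2.5) = (0, 0.0625)
∂g/∂v at (0, 0.0625) = 0.625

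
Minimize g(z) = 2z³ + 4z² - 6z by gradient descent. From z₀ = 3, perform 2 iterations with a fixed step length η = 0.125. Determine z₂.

g′(z) = 6z² + 8z - 6
Step 1: g′(3) = 72; z₁ = 3 − 0.125·72 = -6
Step 2: g′(-6) = 162; z₂ = -6 − 0.125·162 = -26.25

-26.25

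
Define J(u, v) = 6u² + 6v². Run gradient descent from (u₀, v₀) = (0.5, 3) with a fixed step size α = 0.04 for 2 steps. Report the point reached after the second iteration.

∇J = (12u, 12v)
(u₁, v₁) = (0.5, 3) − 0.04·(6, 36) = (0.26, 1.56)
(u₂, v₂) = (0.26, 1.56) − 0.04·(3.12, 18.72) = (0.1352, 0.8112)

(0.1352, 0.8112)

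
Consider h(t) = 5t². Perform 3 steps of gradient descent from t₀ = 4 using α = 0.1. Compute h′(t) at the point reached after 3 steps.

h′(t) = 10t
t₁ = 4 − 0.1·40 = 0
t₂ = 0 − 0.1·0 = 0
t₃ = 0 − 0.1·0 = 0
h′(t) at (0) = 0

0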